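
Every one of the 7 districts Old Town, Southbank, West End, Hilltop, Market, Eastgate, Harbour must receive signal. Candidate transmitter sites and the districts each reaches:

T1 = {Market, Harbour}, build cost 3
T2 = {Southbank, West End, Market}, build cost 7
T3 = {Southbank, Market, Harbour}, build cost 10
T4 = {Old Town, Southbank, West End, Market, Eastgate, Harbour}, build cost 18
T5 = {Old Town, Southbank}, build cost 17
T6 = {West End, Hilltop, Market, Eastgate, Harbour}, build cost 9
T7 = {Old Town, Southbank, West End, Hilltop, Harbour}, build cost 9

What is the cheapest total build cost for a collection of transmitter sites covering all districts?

T6, T7 cover every district at build cost 9 + 9 = 18.
Any cover uses at least 2 transmitter sites; among all covering selections none totals below 18.

18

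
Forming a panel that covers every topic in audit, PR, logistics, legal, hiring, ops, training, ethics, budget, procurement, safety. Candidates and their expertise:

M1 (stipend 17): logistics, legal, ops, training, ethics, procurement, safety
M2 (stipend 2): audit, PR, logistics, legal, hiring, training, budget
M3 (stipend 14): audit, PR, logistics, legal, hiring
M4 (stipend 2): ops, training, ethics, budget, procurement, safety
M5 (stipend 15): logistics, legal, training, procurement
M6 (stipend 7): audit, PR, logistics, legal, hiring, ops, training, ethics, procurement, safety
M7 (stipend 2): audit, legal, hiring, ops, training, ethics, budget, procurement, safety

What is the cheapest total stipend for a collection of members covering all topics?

M2, M4 cover every topic at stipend 2 + 2 = 4.
Any cover uses at least 2 members; among all covering selections none totals below 4.

4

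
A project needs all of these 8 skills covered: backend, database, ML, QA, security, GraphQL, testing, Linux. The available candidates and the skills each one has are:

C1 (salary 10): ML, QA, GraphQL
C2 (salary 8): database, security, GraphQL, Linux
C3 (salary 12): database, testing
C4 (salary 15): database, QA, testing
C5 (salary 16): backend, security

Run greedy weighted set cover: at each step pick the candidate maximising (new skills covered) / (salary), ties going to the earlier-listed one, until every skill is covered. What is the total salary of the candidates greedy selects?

46

Pick 1: C2 adds 4 new (database, security, GraphQL, Linux) at salary 8 (ratio 4/8).
Pick 2: C1 adds 2 new (ML, QA) at salary 10 (ratio 2/10).
Pick 3: C3 adds 1 new (testing) at salary 12 (ratio 1/12).
Pick 4: C5 adds 1 new (backend) at salary 16 (ratio 1/16).
Greedy total salary: 8 + 10 + 12 + 16 = 46.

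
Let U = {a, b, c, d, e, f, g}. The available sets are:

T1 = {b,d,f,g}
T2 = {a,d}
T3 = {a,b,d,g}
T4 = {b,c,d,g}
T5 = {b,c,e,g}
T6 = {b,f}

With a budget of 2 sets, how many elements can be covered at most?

Choosing T1, T5 covers {b, c, d, e, f, g} — 6 elements.
No choice of 2 sets does better; here a is left uncovered.

6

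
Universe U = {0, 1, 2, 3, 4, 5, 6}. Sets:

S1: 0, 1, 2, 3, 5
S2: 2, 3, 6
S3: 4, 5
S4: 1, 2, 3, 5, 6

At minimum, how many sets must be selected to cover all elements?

3

S1, S2, S3 together cover {0, 1, 2, 3, 4, 5, 6} — every element.
No 2 of the 4 sets cover everything (all 6 pairs fall short), so 3 is minimum.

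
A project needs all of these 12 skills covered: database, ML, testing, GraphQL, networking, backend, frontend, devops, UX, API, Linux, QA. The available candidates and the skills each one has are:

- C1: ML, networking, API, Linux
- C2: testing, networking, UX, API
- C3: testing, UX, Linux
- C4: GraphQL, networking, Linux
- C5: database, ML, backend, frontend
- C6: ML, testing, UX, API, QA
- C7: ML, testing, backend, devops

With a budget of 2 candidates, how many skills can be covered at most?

8

Choosing C2, C5 covers {database, ML, testing, networking, backend, frontend, UX, API} — 8 skills.
No choice of 2 candidates does better; here GraphQL, devops, Linux, QA are left uncovered.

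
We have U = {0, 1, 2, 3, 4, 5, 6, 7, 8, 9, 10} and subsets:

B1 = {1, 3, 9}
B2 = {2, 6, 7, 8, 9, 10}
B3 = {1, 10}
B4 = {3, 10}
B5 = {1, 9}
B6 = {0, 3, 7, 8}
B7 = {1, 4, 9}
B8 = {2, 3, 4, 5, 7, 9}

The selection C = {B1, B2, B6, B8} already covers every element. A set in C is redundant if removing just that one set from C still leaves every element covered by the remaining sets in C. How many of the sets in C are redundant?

Drop B1: 1 uncovered — not redundant.
Drop B2: 6, 10 uncovered — not redundant.
Drop B6: 0 uncovered — not redundant.
Drop B8: 4, 5 uncovered — not redundant.
None of the sets in C is redundant.

0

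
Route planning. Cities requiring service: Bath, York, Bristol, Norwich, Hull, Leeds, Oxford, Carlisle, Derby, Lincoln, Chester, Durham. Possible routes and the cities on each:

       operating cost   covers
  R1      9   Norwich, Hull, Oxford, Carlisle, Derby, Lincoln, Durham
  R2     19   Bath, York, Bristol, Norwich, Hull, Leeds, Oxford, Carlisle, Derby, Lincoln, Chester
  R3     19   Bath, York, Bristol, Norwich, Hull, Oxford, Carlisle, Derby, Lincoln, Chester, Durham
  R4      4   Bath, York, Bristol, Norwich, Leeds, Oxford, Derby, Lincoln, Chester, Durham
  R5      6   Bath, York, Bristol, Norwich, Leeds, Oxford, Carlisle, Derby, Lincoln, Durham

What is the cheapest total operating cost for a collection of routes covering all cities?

13

R1, R4 cover every city at operating cost 9 + 4 = 13.
Any cover uses at least 2 routes; among all covering selections none totals below 13.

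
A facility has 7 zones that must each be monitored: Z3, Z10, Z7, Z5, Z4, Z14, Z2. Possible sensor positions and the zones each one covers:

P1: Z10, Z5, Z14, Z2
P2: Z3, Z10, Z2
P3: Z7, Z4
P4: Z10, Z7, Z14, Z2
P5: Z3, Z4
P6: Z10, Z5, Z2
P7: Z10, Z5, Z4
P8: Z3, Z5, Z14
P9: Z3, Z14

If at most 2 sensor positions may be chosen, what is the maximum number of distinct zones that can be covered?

Choosing P1, P3 covers {Z10, Z7, Z5, Z4, Z14, Z2} — 6 zones.
No choice of 2 sensor positions does better; here Z3 is left uncovered.

6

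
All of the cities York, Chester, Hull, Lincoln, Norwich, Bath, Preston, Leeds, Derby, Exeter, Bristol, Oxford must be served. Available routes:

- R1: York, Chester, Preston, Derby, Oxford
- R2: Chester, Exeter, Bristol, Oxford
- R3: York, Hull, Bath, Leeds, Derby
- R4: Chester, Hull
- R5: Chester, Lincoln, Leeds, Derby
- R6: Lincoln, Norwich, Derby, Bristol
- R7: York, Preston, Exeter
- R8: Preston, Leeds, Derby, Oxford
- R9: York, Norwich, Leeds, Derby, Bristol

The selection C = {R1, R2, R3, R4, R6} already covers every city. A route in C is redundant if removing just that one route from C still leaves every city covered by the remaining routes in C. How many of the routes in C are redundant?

1

Drop R1: Preston uncovered — not redundant.
Drop R2: Exeter uncovered — not redundant.
Drop R3: Bath, Leeds uncovered — not redundant.
Drop R4: the rest still cover every city — redundant.
Drop R6: Lincoln, Norwich uncovered — not redundant.
1 redundant: R4.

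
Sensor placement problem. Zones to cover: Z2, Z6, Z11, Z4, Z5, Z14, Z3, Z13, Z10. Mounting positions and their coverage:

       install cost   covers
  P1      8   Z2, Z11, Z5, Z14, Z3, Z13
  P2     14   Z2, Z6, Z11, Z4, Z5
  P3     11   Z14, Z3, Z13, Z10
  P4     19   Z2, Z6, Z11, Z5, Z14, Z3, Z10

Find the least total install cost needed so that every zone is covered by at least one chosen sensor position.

25

P2, P3 cover every zone at install cost 14 + 11 = 25.
Any cover uses at least 2 sensor positions; among all covering selections none totals below 25.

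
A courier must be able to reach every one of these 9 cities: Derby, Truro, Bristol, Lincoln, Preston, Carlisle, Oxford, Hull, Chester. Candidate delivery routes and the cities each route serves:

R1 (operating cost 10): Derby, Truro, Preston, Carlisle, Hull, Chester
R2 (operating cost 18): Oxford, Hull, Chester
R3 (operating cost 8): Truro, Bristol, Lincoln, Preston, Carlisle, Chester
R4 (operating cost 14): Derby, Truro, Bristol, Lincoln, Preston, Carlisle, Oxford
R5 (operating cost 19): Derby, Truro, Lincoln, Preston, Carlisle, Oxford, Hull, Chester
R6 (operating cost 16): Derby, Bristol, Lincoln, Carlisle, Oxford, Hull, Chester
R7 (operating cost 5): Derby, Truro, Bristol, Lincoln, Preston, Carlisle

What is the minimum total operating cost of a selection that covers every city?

R6, R7 cover every city at operating cost 16 + 5 = 21.
Any cover uses at least 2 routes; among all covering selections none totals below 21.
Greedy by coverage-per-operating cost would pick R7, R1, R4 for 29 — worse than the optimum 21.

21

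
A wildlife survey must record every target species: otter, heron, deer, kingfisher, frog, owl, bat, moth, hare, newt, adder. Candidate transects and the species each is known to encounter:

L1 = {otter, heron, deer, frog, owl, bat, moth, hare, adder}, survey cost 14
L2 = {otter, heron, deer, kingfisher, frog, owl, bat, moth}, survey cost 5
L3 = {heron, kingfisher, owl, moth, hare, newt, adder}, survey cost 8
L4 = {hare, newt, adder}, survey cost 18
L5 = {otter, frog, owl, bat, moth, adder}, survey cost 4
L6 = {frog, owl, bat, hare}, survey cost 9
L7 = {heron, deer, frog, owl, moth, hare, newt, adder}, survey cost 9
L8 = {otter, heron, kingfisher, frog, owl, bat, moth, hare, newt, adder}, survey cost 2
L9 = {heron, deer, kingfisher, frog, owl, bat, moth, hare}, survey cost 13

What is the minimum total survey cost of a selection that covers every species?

L2, L8 cover every species at survey cost 5 + 2 = 7.
Any cover uses at least 2 transects; among all covering selections none totals below 7.

7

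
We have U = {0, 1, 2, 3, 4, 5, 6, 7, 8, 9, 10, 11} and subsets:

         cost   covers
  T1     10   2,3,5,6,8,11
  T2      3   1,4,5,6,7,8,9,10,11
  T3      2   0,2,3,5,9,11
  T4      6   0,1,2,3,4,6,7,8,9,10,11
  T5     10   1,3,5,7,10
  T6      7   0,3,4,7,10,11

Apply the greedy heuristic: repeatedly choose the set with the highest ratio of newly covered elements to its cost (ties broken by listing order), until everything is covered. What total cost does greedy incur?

Pick 1: T2 adds 9 new (1, 4, 5, 6, 7, 8, 9, 10, 11) at cost 3 (ratio 9/3).
Pick 2: T3 adds 3 new (0, 2, 3) at cost 2 (ratio 3/2).
Greedy total cost: 3 + 2 = 5.

5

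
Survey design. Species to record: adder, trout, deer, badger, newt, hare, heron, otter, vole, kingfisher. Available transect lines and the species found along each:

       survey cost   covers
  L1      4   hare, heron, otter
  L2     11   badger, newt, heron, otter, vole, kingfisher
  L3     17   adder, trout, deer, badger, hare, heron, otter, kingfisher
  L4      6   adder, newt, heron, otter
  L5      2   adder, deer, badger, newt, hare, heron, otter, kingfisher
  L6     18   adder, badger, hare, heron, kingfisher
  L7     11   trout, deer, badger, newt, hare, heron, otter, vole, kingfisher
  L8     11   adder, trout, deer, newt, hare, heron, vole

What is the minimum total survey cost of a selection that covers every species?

L5, L7 cover every species at survey cost 2 + 11 = 13.
Any cover uses at least 2 transects; among all covering selections none totals below 13.

13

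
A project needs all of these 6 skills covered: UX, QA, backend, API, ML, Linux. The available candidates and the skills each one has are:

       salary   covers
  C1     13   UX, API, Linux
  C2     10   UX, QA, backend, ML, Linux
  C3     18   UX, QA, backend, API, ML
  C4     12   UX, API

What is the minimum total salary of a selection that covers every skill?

22

C2, C4 cover every skill at salary 10 + 12 = 22.
Any cover uses at least 2 candidates; among all covering selections none totals below 22.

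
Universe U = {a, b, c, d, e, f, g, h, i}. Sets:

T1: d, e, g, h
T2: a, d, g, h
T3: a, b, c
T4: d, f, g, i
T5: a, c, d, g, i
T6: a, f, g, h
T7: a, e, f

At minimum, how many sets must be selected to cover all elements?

T1, T3, T4 together cover {a, b, c, d, e, f, g, h, i} — every element.
No 2 of the 7 sets cover everything (all 21 pairs fall short), so 3 is minimum.
Greedy (largest uncovered first) would take T5, T1, T3, T4 — 4 sets — but 3 suffice.

3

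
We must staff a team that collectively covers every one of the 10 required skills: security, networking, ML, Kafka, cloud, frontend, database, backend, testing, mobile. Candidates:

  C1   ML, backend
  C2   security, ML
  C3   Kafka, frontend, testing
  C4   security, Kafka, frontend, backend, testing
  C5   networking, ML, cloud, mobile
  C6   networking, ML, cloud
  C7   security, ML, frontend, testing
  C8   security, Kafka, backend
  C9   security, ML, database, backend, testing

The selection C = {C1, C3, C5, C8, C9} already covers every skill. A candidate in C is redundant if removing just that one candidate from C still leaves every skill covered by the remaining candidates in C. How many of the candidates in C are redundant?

Drop C1: the rest still cover every skill — redundant.
Drop C3: frontend uncovered — not redundant.
Drop C5: networking, cloud, mobile uncovered — not redundant.
Drop C8: the rest still cover every skill — redundant.
Drop C9: database uncovered — not redundant.
2 redundant: C1, C8.

2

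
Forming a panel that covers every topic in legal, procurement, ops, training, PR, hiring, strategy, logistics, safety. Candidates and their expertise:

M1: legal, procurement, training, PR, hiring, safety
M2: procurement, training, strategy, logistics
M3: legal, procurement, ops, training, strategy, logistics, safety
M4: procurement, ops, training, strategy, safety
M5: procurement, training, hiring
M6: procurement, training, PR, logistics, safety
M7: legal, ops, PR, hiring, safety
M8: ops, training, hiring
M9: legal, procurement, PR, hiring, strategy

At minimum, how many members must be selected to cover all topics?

M1, M3 together cover {legal, procurement, ops, training, PR, hiring, strategy, logistics, safety} — every topic.
No single member contains all 9 topics, so 2 is optimal.

2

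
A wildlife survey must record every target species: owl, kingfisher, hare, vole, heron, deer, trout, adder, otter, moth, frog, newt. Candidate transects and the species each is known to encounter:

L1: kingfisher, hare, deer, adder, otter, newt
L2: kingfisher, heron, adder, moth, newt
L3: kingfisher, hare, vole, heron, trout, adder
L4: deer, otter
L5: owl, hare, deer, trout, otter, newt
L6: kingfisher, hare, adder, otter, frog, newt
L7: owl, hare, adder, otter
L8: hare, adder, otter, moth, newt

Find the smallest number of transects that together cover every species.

4

L2, L3, L5, L6 together cover {owl, kingfisher, hare, vole, heron, deer, trout, adder, otter, moth, frog, newt} — every species.
No 3 of the 8 transects cover everything (all 56 triples fall short), so 4 is minimum.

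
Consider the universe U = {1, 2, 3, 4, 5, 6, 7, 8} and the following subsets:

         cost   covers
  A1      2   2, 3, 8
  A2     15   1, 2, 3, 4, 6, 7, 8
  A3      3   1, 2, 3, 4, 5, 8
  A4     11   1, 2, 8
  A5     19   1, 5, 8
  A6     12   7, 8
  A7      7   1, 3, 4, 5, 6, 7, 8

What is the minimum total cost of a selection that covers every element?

A1, A7 cover every element at cost 2 + 7 = 9.
Any cover uses at least 2 sets; among all covering selections none totals below 9.
Greedy by coverage-per-cost would pick A3, A7 for 10 — worse than the optimum 9.

9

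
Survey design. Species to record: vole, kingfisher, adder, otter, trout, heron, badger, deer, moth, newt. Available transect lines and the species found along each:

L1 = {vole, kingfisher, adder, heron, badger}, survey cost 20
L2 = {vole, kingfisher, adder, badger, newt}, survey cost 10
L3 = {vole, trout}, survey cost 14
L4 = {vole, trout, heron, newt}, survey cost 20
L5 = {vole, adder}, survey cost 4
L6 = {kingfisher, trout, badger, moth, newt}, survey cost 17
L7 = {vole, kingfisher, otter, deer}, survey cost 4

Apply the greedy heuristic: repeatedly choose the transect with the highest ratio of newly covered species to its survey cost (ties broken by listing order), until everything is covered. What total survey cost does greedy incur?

51

Pick 1: L7 adds 4 new (vole, kingfisher, otter, deer) at survey cost 4 (ratio 4/4).
Pick 2: L2 adds 3 new (adder, badger, newt) at survey cost 10 (ratio 3/10).
Pick 3: L6 adds 2 new (trout, moth) at survey cost 17 (ratio 2/17).
Pick 4: L1 adds 1 new (heron) at survey cost 20 (ratio 1/20).
Greedy total survey cost: 4 + 10 + 17 + 20 = 51. (The true optimum is 41, so greedy overshoots here.)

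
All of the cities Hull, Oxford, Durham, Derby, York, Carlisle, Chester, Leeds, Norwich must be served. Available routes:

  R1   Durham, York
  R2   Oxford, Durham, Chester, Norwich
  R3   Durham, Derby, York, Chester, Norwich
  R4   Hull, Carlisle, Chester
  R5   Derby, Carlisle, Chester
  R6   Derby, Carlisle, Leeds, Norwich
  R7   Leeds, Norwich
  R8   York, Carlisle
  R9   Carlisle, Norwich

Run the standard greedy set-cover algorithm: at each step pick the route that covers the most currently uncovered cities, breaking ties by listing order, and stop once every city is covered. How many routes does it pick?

4

Pick 1: R3 covers 5 new cities (Durham, Derby, York, Chester, Norwich).
Pick 2: R4 covers 2 new cities (Hull, Carlisle).
Pick 3: R2 covers 1 new cities (Oxford).
Pick 4: R6 covers 1 new cities (Leeds).
Greedy uses 4 routes.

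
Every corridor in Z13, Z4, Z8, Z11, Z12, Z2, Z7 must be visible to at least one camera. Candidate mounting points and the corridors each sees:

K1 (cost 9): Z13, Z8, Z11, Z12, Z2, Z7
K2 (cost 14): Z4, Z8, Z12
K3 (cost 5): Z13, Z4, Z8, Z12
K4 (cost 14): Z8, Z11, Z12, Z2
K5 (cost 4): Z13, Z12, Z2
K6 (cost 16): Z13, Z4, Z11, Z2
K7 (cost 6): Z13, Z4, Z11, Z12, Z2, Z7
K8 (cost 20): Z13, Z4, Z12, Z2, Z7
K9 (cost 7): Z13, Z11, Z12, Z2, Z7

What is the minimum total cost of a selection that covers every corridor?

11

K3, K7 cover every corridor at cost 5 + 6 = 11.
Any cover uses at least 2 camera mounts; among all covering selections none totals below 11.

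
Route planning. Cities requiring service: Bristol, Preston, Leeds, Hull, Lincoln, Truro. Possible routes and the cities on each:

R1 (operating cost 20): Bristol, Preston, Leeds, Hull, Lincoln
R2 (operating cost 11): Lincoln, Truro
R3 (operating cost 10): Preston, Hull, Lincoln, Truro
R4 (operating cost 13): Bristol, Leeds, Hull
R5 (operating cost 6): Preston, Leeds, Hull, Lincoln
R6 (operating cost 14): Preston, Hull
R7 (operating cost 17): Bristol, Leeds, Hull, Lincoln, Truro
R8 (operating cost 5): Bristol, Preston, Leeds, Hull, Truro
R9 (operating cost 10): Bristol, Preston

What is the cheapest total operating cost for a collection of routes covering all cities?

R5, R8 cover every city at operating cost 6 + 5 = 11.
Any cover uses at least 2 routes; among all covering selections none totals below 11.

11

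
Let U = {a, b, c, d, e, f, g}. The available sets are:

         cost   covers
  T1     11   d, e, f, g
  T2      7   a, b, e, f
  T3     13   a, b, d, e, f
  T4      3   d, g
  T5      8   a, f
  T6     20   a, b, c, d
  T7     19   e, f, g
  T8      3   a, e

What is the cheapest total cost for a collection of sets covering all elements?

T2, T4, T6 cover every element at cost 7 + 3 + 20 = 30.
Any cover uses at least 2 sets; among all covering selections none totals below 30.

30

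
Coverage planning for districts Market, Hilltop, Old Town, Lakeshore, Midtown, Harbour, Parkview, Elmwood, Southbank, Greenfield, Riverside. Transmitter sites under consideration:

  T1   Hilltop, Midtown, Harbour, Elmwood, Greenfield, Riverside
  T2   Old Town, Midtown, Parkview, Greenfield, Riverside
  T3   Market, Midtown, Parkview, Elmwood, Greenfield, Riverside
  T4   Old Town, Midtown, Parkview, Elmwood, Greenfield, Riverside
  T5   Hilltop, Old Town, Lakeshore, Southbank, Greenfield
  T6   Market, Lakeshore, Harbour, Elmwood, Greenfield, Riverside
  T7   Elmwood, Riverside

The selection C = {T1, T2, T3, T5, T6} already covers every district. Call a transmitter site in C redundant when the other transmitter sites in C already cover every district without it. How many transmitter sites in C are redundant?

Drop T1: the rest still cover every district — redundant.
Drop T2: the rest still cover every district — redundant.
Drop T3: the rest still cover every district — redundant.
Drop T5: Southbank uncovered — not redundant.
Drop T6: the rest still cover every district — redundant.
4 redundant: T1, T2, T3, T6.

4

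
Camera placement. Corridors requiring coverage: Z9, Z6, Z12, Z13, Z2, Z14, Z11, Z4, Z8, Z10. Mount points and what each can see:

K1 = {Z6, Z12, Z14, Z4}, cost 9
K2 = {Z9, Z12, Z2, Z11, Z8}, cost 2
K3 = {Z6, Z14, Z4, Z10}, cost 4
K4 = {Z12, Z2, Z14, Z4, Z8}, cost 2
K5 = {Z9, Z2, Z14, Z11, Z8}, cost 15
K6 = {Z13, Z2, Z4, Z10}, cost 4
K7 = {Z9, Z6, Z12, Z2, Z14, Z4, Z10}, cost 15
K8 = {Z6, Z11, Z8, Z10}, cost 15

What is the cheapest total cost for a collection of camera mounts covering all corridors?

10

K2, K3, K6 cover every corridor at cost 2 + 4 + 4 = 10.
Any cover uses at least 3 camera mounts; among all covering selections none totals below 10.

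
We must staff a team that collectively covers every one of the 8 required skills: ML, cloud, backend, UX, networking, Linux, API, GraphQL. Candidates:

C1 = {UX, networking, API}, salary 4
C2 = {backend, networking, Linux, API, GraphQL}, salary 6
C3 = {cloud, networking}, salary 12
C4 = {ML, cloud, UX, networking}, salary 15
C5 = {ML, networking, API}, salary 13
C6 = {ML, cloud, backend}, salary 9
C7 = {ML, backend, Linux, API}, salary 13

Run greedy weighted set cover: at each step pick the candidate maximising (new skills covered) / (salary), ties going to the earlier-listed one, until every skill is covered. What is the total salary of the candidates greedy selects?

19

Pick 1: C2 adds 5 new (backend, networking, Linux, API, GraphQL) at salary 6 (ratio 5/6).
Pick 2: C1 adds 1 new (UX) at salary 4 (ratio 1/4).
Pick 3: C6 adds 2 new (ML, cloud) at salary 9 (ratio 2/9).
Greedy total salary: 6 + 4 + 9 = 19.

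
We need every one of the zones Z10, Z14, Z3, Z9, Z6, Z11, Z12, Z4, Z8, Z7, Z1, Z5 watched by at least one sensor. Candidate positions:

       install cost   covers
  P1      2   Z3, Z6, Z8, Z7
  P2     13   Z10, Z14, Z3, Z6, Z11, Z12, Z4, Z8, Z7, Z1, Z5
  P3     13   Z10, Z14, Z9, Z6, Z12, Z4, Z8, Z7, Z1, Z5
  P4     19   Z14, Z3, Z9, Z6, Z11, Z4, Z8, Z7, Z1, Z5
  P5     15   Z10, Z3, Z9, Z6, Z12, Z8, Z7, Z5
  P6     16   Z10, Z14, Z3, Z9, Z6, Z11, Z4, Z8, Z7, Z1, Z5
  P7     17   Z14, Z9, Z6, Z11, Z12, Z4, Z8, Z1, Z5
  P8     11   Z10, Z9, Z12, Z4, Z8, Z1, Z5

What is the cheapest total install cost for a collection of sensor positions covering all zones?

P2, P8 cover every zone at install cost 13 + 11 = 24.
Any cover uses at least 2 sensor positions; among all covering selections none totals below 24.

24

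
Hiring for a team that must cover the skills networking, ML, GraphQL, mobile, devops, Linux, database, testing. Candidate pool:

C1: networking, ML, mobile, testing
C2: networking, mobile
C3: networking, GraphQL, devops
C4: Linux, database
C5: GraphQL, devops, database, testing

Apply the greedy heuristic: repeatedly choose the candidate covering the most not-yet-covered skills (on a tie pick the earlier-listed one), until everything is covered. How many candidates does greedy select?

3

Pick 1: C1 covers 4 new skills (networking, ML, mobile, testing).
Pick 2: C5 covers 3 new skills (GraphQL, devops, database).
Pick 3: C4 covers 1 new skills (Linux).
Greedy uses 3 candidates.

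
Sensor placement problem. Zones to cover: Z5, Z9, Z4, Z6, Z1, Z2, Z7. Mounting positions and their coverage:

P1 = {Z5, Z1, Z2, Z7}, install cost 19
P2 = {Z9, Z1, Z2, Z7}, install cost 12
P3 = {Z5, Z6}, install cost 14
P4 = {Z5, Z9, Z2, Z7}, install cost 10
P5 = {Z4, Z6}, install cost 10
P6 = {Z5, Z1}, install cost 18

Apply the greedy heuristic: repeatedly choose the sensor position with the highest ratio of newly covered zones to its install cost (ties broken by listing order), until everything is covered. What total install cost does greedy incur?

32

Pick 1: P4 adds 4 new (Z5, Z9, Z2, Z7) at install cost 10 (ratio 4/10).
Pick 2: P5 adds 2 new (Z4, Z6) at install cost 10 (ratio 2/10).
Pick 3: P2 adds 1 new (Z1) at install cost 12 (ratio 1/12).
Greedy total install cost: 10 + 10 + 12 = 32.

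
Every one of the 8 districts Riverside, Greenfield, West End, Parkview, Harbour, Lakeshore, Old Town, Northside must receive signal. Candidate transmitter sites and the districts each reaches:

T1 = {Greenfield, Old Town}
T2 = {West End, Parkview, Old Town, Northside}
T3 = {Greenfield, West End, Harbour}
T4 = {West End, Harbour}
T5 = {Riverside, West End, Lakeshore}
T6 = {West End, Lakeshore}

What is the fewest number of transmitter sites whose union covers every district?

T2, T3, T5 together cover {Riverside, Greenfield, West End, Parkview, Harbour, Lakeshore, Old Town, Northside} — every district.
No 2 of the 6 transmitter sites cover everything (all 15 pairs fall short), so 3 is minimum.

3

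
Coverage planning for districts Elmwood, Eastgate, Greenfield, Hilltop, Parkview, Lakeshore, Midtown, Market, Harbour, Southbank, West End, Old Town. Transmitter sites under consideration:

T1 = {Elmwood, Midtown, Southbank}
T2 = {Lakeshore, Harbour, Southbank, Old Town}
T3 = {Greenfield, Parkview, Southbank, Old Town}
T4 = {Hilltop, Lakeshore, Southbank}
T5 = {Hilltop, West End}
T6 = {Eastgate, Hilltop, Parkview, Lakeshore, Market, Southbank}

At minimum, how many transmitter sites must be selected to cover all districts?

T1, T2, T3, T5, T6 together cover {Elmwood, Eastgate, Greenfield, Hilltop, Parkview, Lakeshore, Midtown, Market, Harbour, Southbank, West End, Old Town} — every district.
No 4 of the 6 transmitter sites cover everything (all 15 size-4 selections fall short), so 5 is minimum.

5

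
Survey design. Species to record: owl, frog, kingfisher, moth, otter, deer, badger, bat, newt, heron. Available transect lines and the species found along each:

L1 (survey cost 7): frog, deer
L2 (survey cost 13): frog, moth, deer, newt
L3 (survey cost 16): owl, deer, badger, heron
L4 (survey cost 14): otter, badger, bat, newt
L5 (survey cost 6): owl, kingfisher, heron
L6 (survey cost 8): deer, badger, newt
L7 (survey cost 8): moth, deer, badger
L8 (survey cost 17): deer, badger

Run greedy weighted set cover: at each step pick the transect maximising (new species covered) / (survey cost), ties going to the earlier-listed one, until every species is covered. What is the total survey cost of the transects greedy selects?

Pick 1: L5 adds 3 new (owl, kingfisher, heron) at survey cost 6 (ratio 3/6).
Pick 2: L6 adds 3 new (deer, badger, newt) at survey cost 8 (ratio 3/8).
Pick 3: L2 adds 2 new (frog, moth) at survey cost 13 (ratio 2/13).
Pick 4: L4 adds 2 new (otter, bat) at survey cost 14 (ratio 2/14).
Greedy total survey cost: 6 + 8 + 13 + 14 = 41. (The true optimum is 33, so greedy overshoots here.)

41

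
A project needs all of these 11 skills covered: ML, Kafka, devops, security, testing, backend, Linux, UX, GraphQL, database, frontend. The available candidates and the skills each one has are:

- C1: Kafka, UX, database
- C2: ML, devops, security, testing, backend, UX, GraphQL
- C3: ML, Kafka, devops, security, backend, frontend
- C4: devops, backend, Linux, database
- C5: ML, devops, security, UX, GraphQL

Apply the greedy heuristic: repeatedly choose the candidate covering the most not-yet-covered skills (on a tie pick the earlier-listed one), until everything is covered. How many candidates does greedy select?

4

Pick 1: C2 covers 7 new skills (ML, devops, security, testing, backend, UX, GraphQL).
Pick 2: C1 covers 2 new skills (Kafka, database).
Pick 3: C3 covers 1 new skills (frontend).
Pick 4: C4 covers 1 new skills (Linux).
Greedy uses 4 candidates. (The true minimum is 3.)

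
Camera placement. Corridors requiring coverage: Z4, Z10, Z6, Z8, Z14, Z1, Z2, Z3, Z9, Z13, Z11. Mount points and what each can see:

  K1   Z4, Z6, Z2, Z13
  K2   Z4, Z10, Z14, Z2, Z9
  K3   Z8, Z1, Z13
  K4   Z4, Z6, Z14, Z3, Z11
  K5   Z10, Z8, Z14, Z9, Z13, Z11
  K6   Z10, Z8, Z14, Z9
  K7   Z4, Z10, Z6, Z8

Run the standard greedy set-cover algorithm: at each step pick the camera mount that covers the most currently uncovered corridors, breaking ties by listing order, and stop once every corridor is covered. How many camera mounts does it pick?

Pick 1: K5 covers 6 new corridors (Z10, Z8, Z14, Z9, Z13, Z11).
Pick 2: K1 covers 3 new corridors (Z4, Z6, Z2).
Pick 3: K3 covers 1 new corridors (Z1).
Pick 4: K4 covers 1 new corridors (Z3).
Greedy uses 4 camera mounts. (The true minimum is 3.)

4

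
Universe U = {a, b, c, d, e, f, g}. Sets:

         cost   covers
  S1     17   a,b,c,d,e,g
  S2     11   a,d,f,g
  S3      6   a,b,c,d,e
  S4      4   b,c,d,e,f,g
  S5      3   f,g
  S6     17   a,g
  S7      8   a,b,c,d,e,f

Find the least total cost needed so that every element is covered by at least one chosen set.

S3, S5 cover every element at cost 6 + 3 = 9.
Any cover uses at least 2 sets; among all covering selections none totals below 9.
Greedy by coverage-per-cost would pick S4, S3 for 10 — worse than the optimum 9.

9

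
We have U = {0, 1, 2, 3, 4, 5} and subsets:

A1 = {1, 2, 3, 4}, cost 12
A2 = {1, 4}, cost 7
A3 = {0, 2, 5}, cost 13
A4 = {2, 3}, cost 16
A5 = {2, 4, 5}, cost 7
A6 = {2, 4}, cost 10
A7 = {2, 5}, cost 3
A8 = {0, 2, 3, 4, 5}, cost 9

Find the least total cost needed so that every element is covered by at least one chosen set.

A2, A8 cover every element at cost 7 + 9 = 16.
Any cover uses at least 2 sets; among all covering selections none totals below 16.
Greedy by coverage-per-cost would pick A7, A8, A2 for 19 — worse than the optimum 16.

16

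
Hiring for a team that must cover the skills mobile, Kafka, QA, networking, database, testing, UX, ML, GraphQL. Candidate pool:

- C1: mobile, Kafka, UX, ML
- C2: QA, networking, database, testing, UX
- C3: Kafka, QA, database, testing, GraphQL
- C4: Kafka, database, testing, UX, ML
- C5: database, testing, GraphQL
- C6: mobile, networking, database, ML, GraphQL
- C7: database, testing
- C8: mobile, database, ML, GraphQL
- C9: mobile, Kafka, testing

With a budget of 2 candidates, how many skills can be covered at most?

8

Choosing C1, C2 covers {mobile, Kafka, QA, networking, database, testing, UX, ML} — 8 skills.
No choice of 2 candidates does better; here GraphQL is left uncovered.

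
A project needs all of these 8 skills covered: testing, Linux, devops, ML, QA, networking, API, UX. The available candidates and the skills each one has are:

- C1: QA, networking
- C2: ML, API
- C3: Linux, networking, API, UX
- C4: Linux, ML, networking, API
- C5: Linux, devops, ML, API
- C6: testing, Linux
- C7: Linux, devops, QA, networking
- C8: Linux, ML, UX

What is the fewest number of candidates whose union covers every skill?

C1, C3, C5, C6 together cover {testing, Linux, devops, ML, QA, networking, API, UX} — every skill.
No 3 of the 8 candidates cover everything (all 56 triples fall short), so 4 is minimum.

4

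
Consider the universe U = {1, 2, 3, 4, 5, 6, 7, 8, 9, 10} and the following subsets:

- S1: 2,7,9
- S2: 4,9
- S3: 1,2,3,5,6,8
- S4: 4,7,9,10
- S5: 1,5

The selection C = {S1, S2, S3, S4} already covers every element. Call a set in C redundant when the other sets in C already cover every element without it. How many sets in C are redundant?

Drop S1: the rest still cover every element — redundant.
Drop S2: the rest still cover every element — redundant.
Drop S3: 1, 3, 5, 6, … uncovered — not redundant.
Drop S4: 10 uncovered — not redundant.
2 redundant: S1, S2.

2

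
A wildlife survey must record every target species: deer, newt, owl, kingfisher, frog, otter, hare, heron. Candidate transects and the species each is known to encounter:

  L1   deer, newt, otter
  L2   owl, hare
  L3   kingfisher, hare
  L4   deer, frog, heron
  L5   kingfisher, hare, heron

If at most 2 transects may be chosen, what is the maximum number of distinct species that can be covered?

6

Choosing L1, L5 covers {deer, newt, kingfisher, otter, hare, heron} — 6 species.
No choice of 2 transects does better; here owl, frog are left uncovered.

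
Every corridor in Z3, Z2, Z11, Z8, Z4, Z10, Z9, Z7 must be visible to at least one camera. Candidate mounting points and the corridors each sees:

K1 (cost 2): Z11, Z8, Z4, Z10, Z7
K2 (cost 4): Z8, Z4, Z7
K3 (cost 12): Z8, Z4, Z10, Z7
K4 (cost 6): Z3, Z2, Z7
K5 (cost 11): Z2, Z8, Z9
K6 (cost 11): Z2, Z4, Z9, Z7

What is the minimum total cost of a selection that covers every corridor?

K1, K4, K5 cover every corridor at cost 2 + 6 + 11 = 19.
Any cover uses at least 3 camera mounts; among all covering selections none totals below 19.

19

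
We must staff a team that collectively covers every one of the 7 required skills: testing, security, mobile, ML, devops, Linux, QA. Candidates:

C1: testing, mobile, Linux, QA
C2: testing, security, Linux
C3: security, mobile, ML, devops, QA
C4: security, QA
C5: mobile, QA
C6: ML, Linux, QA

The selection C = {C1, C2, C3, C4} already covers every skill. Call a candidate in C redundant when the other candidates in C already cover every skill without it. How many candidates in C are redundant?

Drop C1: the rest still cover every skill — redundant.
Drop C2: the rest still cover every skill — redundant.
Drop C3: ML, devops uncovered — not redundant.
Drop C4: the rest still cover every skill — redundant.
3 redundant: C1, C2, C4.

3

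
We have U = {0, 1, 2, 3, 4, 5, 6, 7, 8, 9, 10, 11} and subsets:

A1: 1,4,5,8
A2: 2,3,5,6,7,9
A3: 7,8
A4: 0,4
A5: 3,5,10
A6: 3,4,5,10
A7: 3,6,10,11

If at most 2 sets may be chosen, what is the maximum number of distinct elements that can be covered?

9

Choosing A1, A2 covers {1, 2, 3, 4, 5, 6, 7, 8, 9} — 9 elements.
No choice of 2 sets does better; here 0, 10, 11 are left uncovered.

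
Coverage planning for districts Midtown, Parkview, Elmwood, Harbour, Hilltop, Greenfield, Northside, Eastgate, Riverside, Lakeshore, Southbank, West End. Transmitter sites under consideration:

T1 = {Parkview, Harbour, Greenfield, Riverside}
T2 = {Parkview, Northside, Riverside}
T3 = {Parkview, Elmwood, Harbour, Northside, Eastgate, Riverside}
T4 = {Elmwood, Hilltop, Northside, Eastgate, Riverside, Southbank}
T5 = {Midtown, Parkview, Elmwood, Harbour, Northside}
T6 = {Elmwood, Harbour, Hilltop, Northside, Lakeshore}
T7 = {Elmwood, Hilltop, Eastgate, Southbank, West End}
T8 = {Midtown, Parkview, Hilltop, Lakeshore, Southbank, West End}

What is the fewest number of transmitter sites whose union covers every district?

T1, T3, T8 together cover {Midtown, Parkview, Elmwood, Harbour, Hilltop, Greenfield, Northside, Eastgate, Riverside, Lakeshore, Southbank, West End} — every district.
No 2 of the 8 transmitter sites cover everything (all 28 pairs fall short), so 3 is minimum.

3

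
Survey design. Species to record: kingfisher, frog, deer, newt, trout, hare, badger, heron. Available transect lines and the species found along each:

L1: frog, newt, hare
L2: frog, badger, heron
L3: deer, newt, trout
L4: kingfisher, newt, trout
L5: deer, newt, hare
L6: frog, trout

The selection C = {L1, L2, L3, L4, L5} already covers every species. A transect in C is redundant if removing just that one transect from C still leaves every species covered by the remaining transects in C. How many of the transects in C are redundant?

Drop L1: the rest still cover every species — redundant.
Drop L2: badger, heron uncovered — not redundant.
Drop L3: the rest still cover every species — redundant.
Drop L4: kingfisher uncovered — not redundant.
Drop L5: the rest still cover every species — redundant.
3 redundant: L1, L3, L5.

3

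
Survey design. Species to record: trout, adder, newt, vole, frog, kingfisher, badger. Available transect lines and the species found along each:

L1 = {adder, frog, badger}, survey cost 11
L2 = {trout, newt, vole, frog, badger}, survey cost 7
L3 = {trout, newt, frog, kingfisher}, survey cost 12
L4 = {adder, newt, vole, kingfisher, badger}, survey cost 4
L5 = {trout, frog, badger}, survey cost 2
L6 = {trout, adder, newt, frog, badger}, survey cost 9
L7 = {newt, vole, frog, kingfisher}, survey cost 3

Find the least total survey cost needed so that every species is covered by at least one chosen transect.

6

L4, L5 cover every species at survey cost 4 + 2 = 6.
Any cover uses at least 2 transects; among all covering selections none totals below 6.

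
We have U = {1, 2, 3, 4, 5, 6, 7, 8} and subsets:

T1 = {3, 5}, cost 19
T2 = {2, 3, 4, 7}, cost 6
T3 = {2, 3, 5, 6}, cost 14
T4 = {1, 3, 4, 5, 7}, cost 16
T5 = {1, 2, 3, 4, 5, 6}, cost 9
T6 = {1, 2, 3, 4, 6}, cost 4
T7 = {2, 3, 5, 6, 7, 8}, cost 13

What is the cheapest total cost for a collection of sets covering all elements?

T6, T7 cover every element at cost 4 + 13 = 17.
Any cover uses at least 2 sets; among all covering selections none totals below 17.

17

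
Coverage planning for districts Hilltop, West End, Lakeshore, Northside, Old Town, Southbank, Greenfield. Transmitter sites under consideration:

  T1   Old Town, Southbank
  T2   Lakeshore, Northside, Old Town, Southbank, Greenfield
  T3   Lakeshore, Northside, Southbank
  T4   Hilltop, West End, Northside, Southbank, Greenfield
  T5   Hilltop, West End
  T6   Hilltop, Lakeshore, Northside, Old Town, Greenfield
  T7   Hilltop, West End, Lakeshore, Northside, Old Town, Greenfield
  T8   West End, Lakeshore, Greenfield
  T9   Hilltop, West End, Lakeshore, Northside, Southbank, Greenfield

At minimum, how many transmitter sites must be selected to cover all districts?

2

T1, T7 together cover {Hilltop, West End, Lakeshore, Northside, Old Town, Southbank, Greenfield} — every district.
No single transmitter site contains all 7 districts, so 2 is optimal.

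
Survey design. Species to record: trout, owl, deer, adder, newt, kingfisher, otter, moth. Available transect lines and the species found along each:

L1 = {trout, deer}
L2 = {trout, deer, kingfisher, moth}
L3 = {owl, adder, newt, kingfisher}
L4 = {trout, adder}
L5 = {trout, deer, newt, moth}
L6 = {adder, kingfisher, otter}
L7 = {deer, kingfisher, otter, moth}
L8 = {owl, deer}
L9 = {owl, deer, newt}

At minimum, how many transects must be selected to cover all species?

3

L1, L3, L7 together cover {trout, owl, deer, adder, newt, kingfisher, otter, moth} — every species.
No 2 of the 9 transects cover everything (all 36 pairs fall short), so 3 is minimum.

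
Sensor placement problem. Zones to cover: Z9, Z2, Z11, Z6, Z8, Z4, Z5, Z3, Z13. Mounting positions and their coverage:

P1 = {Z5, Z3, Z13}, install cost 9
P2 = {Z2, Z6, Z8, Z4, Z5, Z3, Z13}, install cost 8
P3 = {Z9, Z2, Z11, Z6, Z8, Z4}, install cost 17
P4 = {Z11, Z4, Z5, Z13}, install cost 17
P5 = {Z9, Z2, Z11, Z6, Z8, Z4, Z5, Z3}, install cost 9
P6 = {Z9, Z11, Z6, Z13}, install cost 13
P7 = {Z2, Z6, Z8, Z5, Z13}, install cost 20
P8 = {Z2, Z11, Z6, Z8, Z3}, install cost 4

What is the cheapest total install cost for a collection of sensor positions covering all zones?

P2, P5 cover every zone at install cost 8 + 9 = 17.
Any cover uses at least 2 sensor positions; among all covering selections none totals below 17.
Greedy by coverage-per-install cost would pick P8, P2, P5 for 21 — worse than the optimum 17.

17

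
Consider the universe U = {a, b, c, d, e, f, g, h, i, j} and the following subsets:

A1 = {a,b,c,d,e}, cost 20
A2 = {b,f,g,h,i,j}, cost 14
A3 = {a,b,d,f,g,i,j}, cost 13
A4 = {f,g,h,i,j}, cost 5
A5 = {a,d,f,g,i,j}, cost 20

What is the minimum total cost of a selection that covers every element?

25

A1, A4 cover every element at cost 20 + 5 = 25.
Any cover uses at least 2 sets; among all covering selections none totals below 25.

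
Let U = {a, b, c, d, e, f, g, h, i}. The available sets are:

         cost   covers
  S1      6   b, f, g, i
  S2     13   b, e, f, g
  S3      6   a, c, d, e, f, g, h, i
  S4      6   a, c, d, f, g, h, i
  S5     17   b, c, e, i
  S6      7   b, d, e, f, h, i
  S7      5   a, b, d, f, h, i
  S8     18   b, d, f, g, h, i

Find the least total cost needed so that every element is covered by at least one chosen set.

11

S3, S7 cover every element at cost 6 + 5 = 11.
Any cover uses at least 2 sets; among all covering selections none totals below 11.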